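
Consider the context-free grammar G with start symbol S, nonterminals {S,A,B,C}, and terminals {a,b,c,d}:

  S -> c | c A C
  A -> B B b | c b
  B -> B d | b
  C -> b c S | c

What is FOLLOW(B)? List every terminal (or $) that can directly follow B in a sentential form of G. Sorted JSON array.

FIRST iteration:
iter 1:
  A via A→c b: +{c}
  B via B→b: +{b}
  C via C→b c S: +{b}
  C via C→c: +{c}
  S via S→c: +{c}
  FIRST[S]={c}  FIRST[A]={c}  FIRST[B]={b}  FIRST[C]={b,c}
iter 2:
  A via A→B B b: +{b}
  FIRST[S]={c}  FIRST[A]={b,c}  FIRST[B]={b}  FIRST[C]={b,c}
iter 3: — fixpoint
  FIRST[S]={c}  FIRST[A]={b,c}  FIRST[B]={b}  FIRST[C]={b,c}

FOLLOW sets:
initialize: $ ∈ FOLLOW(S)
[1]
  A→B B b: FOLLOW(B) ⊇ FIRST(B) = {b}; new: +{b}
  B→B d: FOLLOW(B) ⊇ FIRST(d) = {d}; new: +{d}
  S→c A C: FOLLOW(A) ⊇ FIRST(C) = {b,c}; new: +{b,c}
  S→c A C: FOLLOW(C) ⊇ FOLLOW(S) ⊇ {$}; new: +{$}
  FOLLOW[S]={$}  FOLLOW[A]={b,c}  FOLLOW[B]={b,d}  FOLLOW[C]={$}
[2] — fixpoint
  FOLLOW[S]={$}  FOLLOW[A]={b,c}  FOLLOW[B]={b,d}  FOLLOW[C]={$}

FOLLOW(B) = ["b", "d"]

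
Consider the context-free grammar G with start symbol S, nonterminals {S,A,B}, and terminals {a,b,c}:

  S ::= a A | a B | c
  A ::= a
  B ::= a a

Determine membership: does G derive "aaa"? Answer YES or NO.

Convert to CNF:
  S -> T0 A | T0 B | c
  A -> a
  B -> T0 T0
  T0 -> a

CYK table (by increasing span):
  [0..0]={A,T0}  "a"  orig:{A}
  [1..1]={A,T0}  "a"  orig:{A}
  [2..2]={A,T0}  "a"  orig:{A}
  [0..1]={B,S}  "aa"
  [1..2]={B,S}  "aa"
  [0..2]={S}  "aaa"

S ∈ T[0,2] ⇒ YES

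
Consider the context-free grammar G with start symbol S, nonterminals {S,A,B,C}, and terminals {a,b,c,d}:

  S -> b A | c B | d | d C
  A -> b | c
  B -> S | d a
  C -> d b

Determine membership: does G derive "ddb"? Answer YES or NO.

CNF form of G:
  S -> T0 A | T1 B | T2 C | d
  A -> b | c
  B -> T0 A | T1 B | T2 C | T2 T3 | d
  C -> T2 T0
  T0 -> b
  T1 -> c
  T2 -> d
  T3 -> a

CYK table (by increasing span):
  [0..0]={B,S,T2}  "d"  orig:{B,S}
  [1..1]={B,S,T2}  "d"  orig:{B,S}
  [2..2]={A,T0}  "b"  orig:{A}
  [0..1]=∅  "dd"
  [1..2]={C}  "db"
  [0..2]={B,S}  "ddb"

S ∈ T[0,2] ⇒ YES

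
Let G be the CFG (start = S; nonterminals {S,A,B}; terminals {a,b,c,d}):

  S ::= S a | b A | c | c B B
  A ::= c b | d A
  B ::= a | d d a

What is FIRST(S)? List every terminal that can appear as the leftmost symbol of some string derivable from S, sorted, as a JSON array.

FIRST sets, iterate to fixpoint:
iter 1:
  A via A→c b: +{c}
  A via A→d A: +{d}
  B via B→a: +{a}
  B via B→d d a: +{d}
  S via S→b A: +{b}
  S via S→c: +{c}
  FIRST[S]={b,c}  FIRST[A]={c,d}  FIRST[B]={a,d}
iter 2: — fixpoint
  FIRST[S]={b,c}  FIRST[A]={c,d}  FIRST[B]={a,d}

FIRST(S) = ["b", "c"]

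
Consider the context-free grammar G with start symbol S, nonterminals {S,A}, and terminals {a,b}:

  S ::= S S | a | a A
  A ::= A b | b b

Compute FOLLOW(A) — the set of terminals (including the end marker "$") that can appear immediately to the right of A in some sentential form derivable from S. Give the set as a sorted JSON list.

FIRST sets, iterate to fixpoint:
pass 1:
  A via A→b b: +{b}
  S via S→a: +{a}
  S: {a}  A: {b}
pass 2: (stable)
  S: {a}  A: {b}

Compute FOLLOW by fixpoint:
FOLLOW(S) := {$}
iter 1:
  A→A b: FOLLOW(A) ⊇ FIRST(b) = {b}; new: +{b}
  S→S S: FOLLOW(S) ⊇ FIRST(S) = {a}; new: +{a}
  S→a A: FOLLOW(A) ⊇ FOLLOW(S) ⊇ {$,a}; new: +{$,a}
  FOLLOW[S]={$,a}  FOLLOW[A]={$,a,b}
iter 2: (stable)
  FOLLOW[S]={$,a}  FOLLOW[A]={$,a,b}

FOLLOW(A) = ["$", "a", "b"]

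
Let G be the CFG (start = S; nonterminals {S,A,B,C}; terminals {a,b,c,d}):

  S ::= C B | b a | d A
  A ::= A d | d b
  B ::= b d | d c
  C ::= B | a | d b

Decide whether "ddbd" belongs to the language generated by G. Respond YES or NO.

CNF form of G:
  S -> C B | T0 A | T1 T3
  A -> A T0 | T0 T1
  B -> T0 T2 | T1 T0
  C -> T0 T1 | T0 T2 | T1 T0 | a
  T0 -> d
  T1 -> b
  T2 -> c
  T3 -> a

CYK table (by increasing span):
  cell(0,0) d: {T0}  orig:{}
  cell(1,1) d: {T0}  orig:{}
  cell(2,2) b: {T1}  orig:{}
  cell(3,3) d: {T0}  orig:{}
  cell(0,1) dd: ∅
  cell(1,2) db: {A,C}
  cell(2,3) bd: {B,C}
  cell(0,2) ddb: {S}
  cell(1,3) dbd: {A}
  cell(0,3) ddbd: {S}

S ∈ T[0,3] ⇒ YES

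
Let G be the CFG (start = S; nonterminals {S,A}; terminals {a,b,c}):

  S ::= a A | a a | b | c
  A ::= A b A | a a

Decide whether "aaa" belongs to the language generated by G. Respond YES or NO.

Convert to CNF:
  S -> T1 A | T1 T1 | b | c
  A -> A X2 | T1 T1
  T0 -> b
  T1 -> a
  X2 -> T0 A

CYK fill:
  T[0,0] 'a' = {T1}  orig:{}
  T[1,1] 'a' = {T1}  orig:{}
  T[2,2] 'a' = {T1}  orig:{}
  T[0,1] 'aa' = {A,S}
  T[1,2] 'aa' = {A,S}
  T[0,2] 'aaa' = {S}

S ∈ T[0,2] ⇒ YES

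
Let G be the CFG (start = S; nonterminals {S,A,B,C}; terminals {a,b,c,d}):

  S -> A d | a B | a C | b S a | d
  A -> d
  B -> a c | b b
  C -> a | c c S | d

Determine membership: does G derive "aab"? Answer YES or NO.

Convert to CNF:
  S -> A T3 | T0 B | T0 C | T2 X5 | d
  A -> d
  B -> T0 T1 | T2 T2
  C -> T1 X4 | a | d
  T0 -> a
  T1 -> c
  T2 -> b
  T3 -> d
  X4 -> T1 S
  X5 -> S T0

CYK table (by increasing span):
  cell(0,0) a: {C,T0}  orig:{C}
  cell(1,1) a: {C,T0}  orig:{C}
  cell(2,2) b: {T2}  orig:{}
  cell(0,1) aa: {S}
  cell(1,2) ab: ∅
  cell(0,2) aab: ∅

S ∉ T[0,2] ⇒ NO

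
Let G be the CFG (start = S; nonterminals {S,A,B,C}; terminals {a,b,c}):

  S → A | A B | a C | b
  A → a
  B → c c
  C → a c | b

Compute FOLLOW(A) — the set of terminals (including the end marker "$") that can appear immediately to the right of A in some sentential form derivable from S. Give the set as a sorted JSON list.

FIRST sets, iterate to fixpoint:
iter 1:
  A via A→a: +{a}
  B via B→c c: +{c}
  C via C→a c: +{a}
  C via C→b: +{b}
  S via S→A: +{a}
  S via S→b: +{b}
  FIRST[S]={a,b}  FIRST[A]={a}  FIRST[B]={c}  FIRST[C]={a,b}
iter 2: done
  FIRST[S]={a,b}  FIRST[A]={a}  FIRST[B]={c}  FIRST[C]={a,b}

FOLLOW sets:
seed FOLLOW(S) with $
iter 1:
  S→A: FOLLOW(A) ⊇ FOLLOW(S) ⊇ {$}; new: +{$}
  S→A B: FOLLOW(A) ⊇ FIRST(B) = {c}; new: +{c}
  S→A B: FOLLOW(B) ⊇ FOLLOW(S) ⊇ {$}; new: +{$}
  S→a C: FOLLOW(C) ⊇ FOLLOW(S) ⊇ {$}; new: +{$}
  FOLLOW(S)={$}  FOLLOW(A)={$,c}  FOLLOW(B)={$}  FOLLOW(C)={$}
iter 2: (stable)
  FOLLOW(S)={$}  FOLLOW(A)={$,c}  FOLLOW(B)={$}  FOLLOW(C)={$}

FOLLOW(A) = ["$", "c"]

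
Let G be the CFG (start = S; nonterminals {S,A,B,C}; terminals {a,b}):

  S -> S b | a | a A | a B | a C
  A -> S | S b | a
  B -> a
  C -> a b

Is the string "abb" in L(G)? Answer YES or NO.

CNF form of G:
  S -> S T0 | T1 A | T1 B | T1 C | a
  A -> S T0 | T1 A | T1 B | T1 C | a
  B -> a
  C -> T1 T0
  T0 -> b
  T1 -> a

Fill CYK table bottom-up:
  T[0,0] 'a' = {A,B,S,T1}  orig:{A,B,S}
  T[1,1] 'b' = {T0}  orig:{}
  T[2,2] 'b' = {T0}  orig:{}
  T[0,1] 'ab' = {A,C,S}
  T[1,2] 'bb' = ∅
  T[0,2] 'abb' = {A,S}

S ∈ T[0,2] ⇒ YES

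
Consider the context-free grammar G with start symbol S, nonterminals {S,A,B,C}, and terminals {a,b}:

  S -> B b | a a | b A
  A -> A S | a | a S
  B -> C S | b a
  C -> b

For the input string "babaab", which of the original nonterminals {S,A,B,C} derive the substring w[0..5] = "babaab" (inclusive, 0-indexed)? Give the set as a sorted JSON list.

Convert to CNF:
  S -> B T1 | T0 T0 | T1 A
  A -> A S | T0 S | a
  B -> C S | T1 T0
  C -> b
  T0 -> a
  T1 -> b

Fill CYK table bottom-up, restricted to cells inside w[0..5]:
  cell(0,0) b: {C,T1}  orig:{C}
  cell(1,1) a: {A,T0}  orig:{A}
  cell(2,2) b: {C,T1}  orig:{C}
  cell(3,3) a: {A,T0}  orig:{A}
  cell(4,4) a: {A,T0}  orig:{A}
  cell(5,5) b: {C,T1}  orig:{C}
  cell(0,1) ba: {B,S}
  cell(1,2) ab: ∅
  cell(2,3) ba: {B,S}
  cell(3,4) aa: {S}
  cell(4,5) ab: ∅
  cell(0,2) bab: {S}
  cell(1,3) aba: {A}
  cell(2,4) baa: {B}
  cell(3,5) aab: ∅
  cell(0,3) baba: {S}
  cell(1,4) abaa: ∅
  cell(2,5) baab: {S}
  cell(0,4) babaa: ∅
  cell(1,5) abaab: {A}
  cell(0,5) babaab: {S}

Original NTs in T[0,5] deriving "babaab": ["S"]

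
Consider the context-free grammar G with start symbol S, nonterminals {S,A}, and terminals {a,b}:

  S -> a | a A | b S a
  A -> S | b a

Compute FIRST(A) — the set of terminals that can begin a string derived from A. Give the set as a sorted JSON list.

FIRST sets, iterate to fixpoint:
round 1:
  A via A→b a: +{b}
  S via S→a: +{a}
  S via S→b S a: +{b}
  S: {a,b}  A: {b}
round 2:
  A via A→S: +{a}
  S: {a,b}  A: {a,b}
round 3: — fixpoint
  S: {a,b}  A: {a,b}

FIRST(A) = ["a", "b"]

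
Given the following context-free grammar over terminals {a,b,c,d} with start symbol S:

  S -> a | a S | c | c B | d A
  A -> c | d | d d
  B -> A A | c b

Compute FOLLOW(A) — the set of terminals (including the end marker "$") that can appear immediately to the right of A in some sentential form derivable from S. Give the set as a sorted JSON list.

FIRST sets, iterate to fixpoint:
pass 1:
  A via A→c: +{c}
  A via A→d: +{d}
  B via B→A A: +{c,d}
  S via S→a: +{a}
  S via S→c: +{c}
  S via S→d A: +{d}
  S: {a,c,d}  A: {c,d}  B: {c,d}
pass 2: (stable)
  S: {a,c,d}  A: {c,d}  B: {c,d}

FOLLOW sets:
initialize: $ ∈ FOLLOW(S)
pass 1:
  B→A A: FOLLOW(A) ⊇ FIRST(A) = {c,d}; new: +{c,d}
  S→c B: FOLLOW(B) ⊇ FOLLOW(S) ⊇ {$}; new: +{$}
  S→d A: FOLLOW(A) ⊇ FOLLOW(S) ⊇ {$}; new: +{$}
  S: {$}  A: {$,c,d}  B: {$}
pass 2: — fixpoint
  S: {$}  A: {$,c,d}  B: {$}

FOLLOW(A) = ["$", "c", "d"]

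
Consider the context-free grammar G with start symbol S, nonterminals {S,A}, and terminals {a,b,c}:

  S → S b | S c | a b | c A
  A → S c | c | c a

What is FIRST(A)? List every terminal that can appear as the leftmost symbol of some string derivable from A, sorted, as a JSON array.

FIRST sets, iterate to fixpoint:
[1]
  A via A→c: +{c}
  S via S→a b: +{a}
  S via S→c A: +{c}
  FIRST[S]={a,c}  FIRST[A]={c}
[2]
  A via A→S c: +{a}
  FIRST[S]={a,c}  FIRST[A]={a,c}
[3] — fixpoint
  FIRST[S]={a,c}  FIRST[A]={a,c}

FIRST(A) = ["a", "c"]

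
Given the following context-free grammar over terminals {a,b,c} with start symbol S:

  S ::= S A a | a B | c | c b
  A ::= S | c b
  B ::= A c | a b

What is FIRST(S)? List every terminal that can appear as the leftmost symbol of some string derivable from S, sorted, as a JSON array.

FIRST sets, iterate to fixpoint:
round 1:
  A via A→c b: +{c}
  B via B→A c: +{c}
  B via B→a b: +{a}
  S via S→a B: +{a}
  S via S→c: +{c}
  FIRST(S)={a,c}  FIRST(A)={c}  FIRST(B)={a,c}
round 2:
  A via A→S: +{a}
  FIRST(S)={a,c}  FIRST(A)={a,c}  FIRST(B)={a,c}
round 3: — fixpoint
  FIRST(S)={a,c}  FIRST(A)={a,c}  FIRST(B)={a,c}

FIRST(S) = ["a", "c"]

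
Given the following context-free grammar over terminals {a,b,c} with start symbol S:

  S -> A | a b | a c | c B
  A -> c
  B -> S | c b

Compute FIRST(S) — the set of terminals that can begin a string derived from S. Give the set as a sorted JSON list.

FIRST sets, iterate to fixpoint:
pass 1:
  A via A→c: +{c}
  B via B→c b: +{c}
  S via S→A: +{c}
  S via S→a b: +{a}
  FIRST(S)={a,c}  FIRST(A)={c}  FIRST(B)={c}
pass 2:
  B via B→S: +{a}
  FIRST(S)={a,c}  FIRST(A)={c}  FIRST(B)={a,c}
pass 3: (no change)
  FIRST(S)={a,c}  FIRST(A)={c}  FIRST(B)={a,c}

FIRST(S) = ["a", "c"]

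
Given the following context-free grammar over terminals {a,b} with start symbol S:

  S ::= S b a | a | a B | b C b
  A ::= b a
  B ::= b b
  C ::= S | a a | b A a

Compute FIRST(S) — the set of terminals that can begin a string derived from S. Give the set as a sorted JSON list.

Compute FIRST by fixpoint:
round 1:
  A via A→b a: +{b}
  B via B→b b: +{b}
  C via C→a a: +{a}
  C via C→b A a: +{b}
  S via S→a: +{a}
  S via S→b C b: +{b}
  FIRST[S]={a,b}  FIRST[A]={b}  FIRST[B]={b}  FIRST[C]={a,b}
round 2: done
  FIRST[S]={a,b}  FIRST[A]={b}  FIRST[B]={b}  FIRST[C]={a,b}

FIRST(S) = ["a", "b"]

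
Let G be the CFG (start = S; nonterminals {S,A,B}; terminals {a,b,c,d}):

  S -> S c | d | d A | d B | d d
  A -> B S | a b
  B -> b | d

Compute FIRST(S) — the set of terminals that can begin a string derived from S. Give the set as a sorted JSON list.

FIRST iteration:
[1]
  A via A→a b: +{a}
  B via B→b: +{b}
  B via B→d: +{d}
  S via S→d: +{d}
  S: {d}  A: {a}  B: {b,d}
[2]
  A via A→B S: +{b,d}
  S: {d}  A: {a,b,d}  B: {b,d}
[3] (stable)
  S: {d}  A: {a,b,d}  B: {b,d}

FIRST(S) = ["d"]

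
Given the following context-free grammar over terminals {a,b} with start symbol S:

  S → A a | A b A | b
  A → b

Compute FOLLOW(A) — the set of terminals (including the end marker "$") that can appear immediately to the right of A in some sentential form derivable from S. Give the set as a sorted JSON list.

FIRST iteration:
[1]
  A via A→b: +{b}
  S via S→A a: +{b}
  FIRST[S]={b}  FIRST[A]={b}
[2] (no change)
  FIRST[S]={b}  FIRST[A]={b}

Compute FOLLOW by fixpoint:
FOLLOW(S) := {$}
round 1:
  S→A a: FOLLOW(A) ⊇ FIRST(a) = {a}; new: +{a}
  S→A b A: FOLLOW(A) ⊇ FIRST(b) = {b}; new: +{b}
  S→A b A: FOLLOW(A) ⊇ FOLLOW(S) ⊇ {$}; new: +{$}
  FOLLOW(S)={$}  FOLLOW(A)={$,a,b}
round 2: (stable)
  FOLLOW(S)={$}  FOLLOW(A)={$,a,b}

FOLLOW(A) = ["$", "a", "b"]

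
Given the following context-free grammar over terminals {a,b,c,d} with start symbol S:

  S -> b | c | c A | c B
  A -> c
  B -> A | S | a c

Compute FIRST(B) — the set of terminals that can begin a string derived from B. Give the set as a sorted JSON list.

FIRST sets, iterate to fixpoint:
round 1:
  A via A→c: +{c}
  B via B→A: +{c}
  B via B→a c: +{a}
  S via S→b: +{b}
  S via S→c: +{c}
  S: {b,c}  A: {c}  B: {a,c}
round 2:
  B via B→S: +{b}
  S: {b,c}  A: {c}  B: {a,b,c}
round 3: — fixpoint
  S: {b,c}  A: {c}  B: {a,b,c}

FIRST(B) = ["a", "b", "c"]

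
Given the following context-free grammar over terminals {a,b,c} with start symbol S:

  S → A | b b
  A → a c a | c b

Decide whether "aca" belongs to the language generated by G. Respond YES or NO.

CNF form of G:
  S -> T0 X4 | T1 T2 | T2 T2
  A -> T0 X3 | T1 T2
  T0 -> a
  T1 -> c
  T2 -> b
  X3 -> T1 T0
  X4 -> T1 T0

Fill CYK table bottom-up:
  cell(0,0) a: {T0}  orig:{}
  cell(1,1) c: {T1}  orig:{}
  cell(2,2) a: {T0}  orig:{}
  cell(0,1) ac: ∅
  cell(1,2) ca: {X3,X4}  orig:{}
  cell(0,2) aca: {A,S}

S ∈ T[0,2] ⇒ YES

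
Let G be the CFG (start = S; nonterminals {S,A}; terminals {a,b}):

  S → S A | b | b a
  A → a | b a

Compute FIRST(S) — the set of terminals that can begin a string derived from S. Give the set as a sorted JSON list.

Compute FIRST by fixpoint:
iter 1:
  A via A→a: +{a}
  A via A→b a: +{b}
  S via S→b: +{b}
  FIRST(S)={b}  FIRST(A)={a,b}
iter 2: — fixpoint
  FIRST(S)={b}  FIRST(A)={a,b}

FIRST(S) = ["b"]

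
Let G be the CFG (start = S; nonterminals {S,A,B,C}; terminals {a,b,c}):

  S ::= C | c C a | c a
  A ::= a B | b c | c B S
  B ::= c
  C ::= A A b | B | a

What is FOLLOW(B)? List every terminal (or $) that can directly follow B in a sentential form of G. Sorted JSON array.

FIRST sets, iterate to fixpoint:
round 1:
  A via A→a B: +{a}
  A via A→b c: +{b}
  A via A→c B S: +{c}
  B via B→c: +{c}
  C via C→A A b: +{a,b,c}
  S via S→C: +{a,b,c}
  FIRST[S]={a,b,c}  FIRST[A]={a,b,c}  FIRST[B]={c}  FIRST[C]={a,b,c}
round 2: (stable)
  FIRST[S]={a,b,c}  FIRST[A]={a,b,c}  FIRST[B]={c}  FIRST[C]={a,b,c}

FOLLOW sets:
seed FOLLOW(S) with $
pass 1:
  A→c B S: FOLLOW(B) ⊇ FIRST(S) = {a,b,c}; new: +{a,b,c}
  C→A A b: FOLLOW(A) ⊇ FIRST(A) = {a,b,c}; new: +{a,b,c}
  S→C: FOLLOW(C) ⊇ FOLLOW(S) ⊇ {$}; new: +{$}
  S→c C a: FOLLOW(C) ⊇ FIRST(a) = {a}; new: +{a}
  FOLLOW(S)={$}  FOLLOW(A)={a,b,c}  FOLLOW(B)={a,b,c}  FOLLOW(C)={$,a}
pass 2:
  A→c B S: FOLLOW(S) ⊇ FOLLOW(A) ⊇ {a,b,c}; new: +{a,b,c}
  C→B: FOLLOW(B) ⊇ FOLLOW(C) ⊇ {$,a}; new: +{$}
  S→C: FOLLOW(C) ⊇ FOLLOW(S) ⊇ {$,a,b,c}; new: +{b,c}
  FOLLOW(S)={$,a,b,c}  FOLLOW(A)={a,b,c}  FOLLOW(B)={$,a,b,c}  FOLLOW(C)={$,a,b,c}
pass 3: done
  FOLLOW(S)={$,a,b,c}  FOLLOW(A)={a,b,c}  FOLLOW(B)={$,a,b,c}  FOLLOW(C)={$,a,b,c}

FOLLOW(B) = ["$", "a", "b", "c"]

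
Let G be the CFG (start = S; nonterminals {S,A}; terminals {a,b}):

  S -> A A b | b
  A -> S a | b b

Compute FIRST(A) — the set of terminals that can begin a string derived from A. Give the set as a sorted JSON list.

Compute FIRST by fixpoint:
[1]
  A via A→b b: +{b}
  S via S→A A b: +{b}
  S: {b}  A: {b}
[2] — fixpoint
  S: {b}  A: {b}

FIRST(A) = ["b"]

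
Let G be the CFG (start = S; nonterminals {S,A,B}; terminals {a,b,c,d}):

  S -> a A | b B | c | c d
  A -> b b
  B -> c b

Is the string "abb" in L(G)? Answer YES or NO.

Convert to CNF:
  S -> T0 B | T1 T3 | T2 A | c
  A -> T0 T0
  B -> T1 T0
  T0 -> b
  T1 -> c
  T2 -> a
  T3 -> d

CYK fill:
  [0..0]={T2}  "a"  orig:{}
  [1..1]={T0}  "b"  orig:{}
  [2..2]={T0}  "b"  orig:{}
  [0..1]=∅  "ab"
  [1..2]={A}  "bb"
  [0..2]={S}  "abb"

S ∈ T[0,2] ⇒ YES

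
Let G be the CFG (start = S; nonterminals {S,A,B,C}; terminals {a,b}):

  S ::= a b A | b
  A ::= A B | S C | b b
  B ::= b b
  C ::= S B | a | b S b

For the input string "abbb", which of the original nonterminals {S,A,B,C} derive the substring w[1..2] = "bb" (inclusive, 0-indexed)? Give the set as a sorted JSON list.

CNF form of G:
  S -> T1 X3 | b
  A -> A B | S C | T0 T0
  B -> T0 T0
  C -> S B | T0 X2 | a
  T0 -> b
  T1 -> a
  X2 -> S T0
  X3 -> T0 A

Fill CYK table bottom-up, restricted to cells inside w[1..2]:
  cell(1,1) b: {S,T0}  orig:{S}
  cell(2,2) b: {S,T0}  orig:{S}
  cell(1,2) bb: {A,B,X2}  orig:{A,B}

Original NTs in T[1,2] deriving "bb": ["A", "B"]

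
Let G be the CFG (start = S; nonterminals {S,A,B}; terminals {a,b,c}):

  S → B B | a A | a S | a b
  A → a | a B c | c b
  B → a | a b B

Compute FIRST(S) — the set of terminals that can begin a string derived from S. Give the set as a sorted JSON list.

Compute FIRST by fixpoint:
pass 1:
  A via A→a: +{a}
  A via A→c b: +{c}
  B via B→a: +{a}
  S via S→B B: +{a}
  S: {a}  A: {a,c}  B: {a}
pass 2: (stable)
  S: {a}  A: {a,c}  B: {a}

FIRST(S) = ["a"]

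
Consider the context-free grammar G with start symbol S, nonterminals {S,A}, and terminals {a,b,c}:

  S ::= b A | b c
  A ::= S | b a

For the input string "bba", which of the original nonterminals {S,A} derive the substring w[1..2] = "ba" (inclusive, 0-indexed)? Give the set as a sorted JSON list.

CNF form of G:
  S -> T0 A | T0 T2
  A -> T0 A | T0 T1 | T0 T2
  T0 -> b
  T1 -> a
  T2 -> c

CYK fill — only the sub-triangle for w[1..2]:
  [1..1]={T0}  "b"  orig:{}
  [2..2]={T1}  "a"  orig:{}
  [1..2]={A}  "ba"

Original NTs in T[1,2] deriving "ba": ["A"]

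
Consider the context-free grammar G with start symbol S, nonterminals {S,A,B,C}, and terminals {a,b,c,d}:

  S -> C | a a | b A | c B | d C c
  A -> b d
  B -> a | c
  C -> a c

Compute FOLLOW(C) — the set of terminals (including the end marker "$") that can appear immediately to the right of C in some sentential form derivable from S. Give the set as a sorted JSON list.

Compute FIRST by fixpoint:
iter 1:
  A via A→b d: +{b}
  B via B→a: +{a}
  B via B→c: +{c}
  C via C→a c: +{a}
  S via S→C: +{a}
  S via S→b A: +{b}
  S via S→c B: +{c}
  S via S→d C c: +{d}
  FIRST[S]={a,b,c,d}  FIRST[A]={b}  FIRST[B]={a,c}  FIRST[C]={a}
iter 2: — fixpoint
  FIRST[S]={a,b,c,d}  FIRST[A]={b}  FIRST[B]={a,c}  FIRST[C]={a}

Compute FOLLOW by fixpoint:
initialize: $ ∈ FOLLOW(S)
[1]
  S→C: FOLLOW(C) ⊇ FOLLOW(S) ⊇ {$}; new: +{$}
  S→b A: FOLLOW(A) ⊇ FOLLOW(S) ⊇ {$}; new: +{$}
  S→c B: FOLLOW(B) ⊇ FOLLOW(S) ⊇ {$}; new: +{$}
  S→d C c: FOLLOW(C) ⊇ FIRST(c) = {c}; new: +{c}
  FOLLOW(S)={$}  FOLLOW(A)={$}  FOLLOW(B)={$}  FOLLOW(C)={$,c}
[2] — fixpoint
  FOLLOW(S)={$}  FOLLOW(A)={$}  FOLLOW(B)={$}  FOLLOW(C)={$,c}

FOLLOW(C) = ["$", "c"]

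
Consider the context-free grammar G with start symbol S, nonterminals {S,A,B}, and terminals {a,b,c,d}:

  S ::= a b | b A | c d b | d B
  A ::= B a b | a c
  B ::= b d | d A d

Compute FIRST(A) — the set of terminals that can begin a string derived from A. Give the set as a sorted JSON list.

FIRST sets, iterate to fixpoint:
round 1:
  A via A→a c: +{a}
  B via B→b d: +{b}
  B via B→d A d: +{d}
  S via S→a b: +{a}
  S via S→b A: +{b}
  S via S→c d b: +{c}
  S via S→d B: +{d}
  FIRST(S)={a,b,c,d}  FIRST(A)={a}  FIRST(B)={b,d}
round 2:
  A via A→B a b: +{b,d}
  FIRST(S)={a,b,c,d}  FIRST(A)={a,b,d}  FIRST(B)={b,d}
round 3: (no change)
  FIRST(S)={a,b,c,d}  FIRST(A)={a,b,d}  FIRST(B)={b,d}

FIRST(A) = ["a", "b", "d"]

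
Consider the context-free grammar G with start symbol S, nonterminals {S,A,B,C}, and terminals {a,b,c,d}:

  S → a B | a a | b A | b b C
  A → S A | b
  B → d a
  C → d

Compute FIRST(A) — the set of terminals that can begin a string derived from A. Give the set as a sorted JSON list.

FIRST sets, iterate to fixpoint:
iter 1:
  A via A→b: +{b}
  B via B→d a: +{d}
  C via C→d: +{d}
  S via S→a B: +{a}
  S via S→b A: +{b}
  S: {a,b}  A: {b}  B: {d}  C: {d}
iter 2:
  A via A→S A: +{a}
  S: {a,b}  A: {a,b}  B: {d}  C: {d}
iter 3: (no change)
  S: {a,b}  A: {a,b}  B: {d}  C: {d}

FIRST(A) = ["a", "b"]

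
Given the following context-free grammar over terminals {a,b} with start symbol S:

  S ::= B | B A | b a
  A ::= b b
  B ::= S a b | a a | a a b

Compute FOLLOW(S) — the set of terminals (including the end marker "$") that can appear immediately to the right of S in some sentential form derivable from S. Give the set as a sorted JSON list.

FIRST iteration:
iter 1:
  A via A→b b: +{b}
  B via B→a a: +{a}
  S via S→B: +{a}
  S via S→b a: +{b}
  S: {a,b}  A: {b}  B: {a}
iter 2:
  B via B→S a b: +{b}
  S: {a,b}  A: {b}  B: {a,b}
iter 3: — fixpoint
  S: {a,b}  A: {b}  B: {a,b}

FOLLOW sets:
FOLLOW(S) := {$}
iter 1:
  B→S a b: FOLLOW(S) ⊇ FIRST(a) = {a}; new: +{a}
  S→B: FOLLOW(B) ⊇ FOLLOW(S) ⊇ {$,a}; new: +{$,a}
  S→B A: FOLLOW(B) ⊇ FIRST(A) = {b}; new: +{b}
  S→B A: FOLLOW(A) ⊇ FOLLOW(S) ⊇ {$,a}; new: +{$,a}
  S: {$,a}  A: {$,a}  B: {$,a,b}
iter 2: done
  S: {$,a}  A: {$,a}  B: {$,a,b}

FOLLOW(S) = ["$", "a"]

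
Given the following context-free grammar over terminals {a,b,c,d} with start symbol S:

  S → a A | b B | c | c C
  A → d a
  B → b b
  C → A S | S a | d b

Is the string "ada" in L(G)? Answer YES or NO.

Convert to CNF:
  S -> T1 A | T2 B | T3 C | c
  A -> T0 T1
  B -> T2 T2
  C -> A S | S T1 | T0 T2
  T0 -> d
  T1 -> a
  T2 -> b
  T3 -> c

CYK fill:
  T[0,0] 'a' = {T1}  orig:{}
  T[1,1] 'd' = {T0}  orig:{}
  T[2,2] 'a' = {T1}  orig:{}
  T[0,1] 'ad' = ∅
  T[1,2] 'da' = {A}
  T[0,2] 'ada' = {S}

S ∈ T[0,2] ⇒ YES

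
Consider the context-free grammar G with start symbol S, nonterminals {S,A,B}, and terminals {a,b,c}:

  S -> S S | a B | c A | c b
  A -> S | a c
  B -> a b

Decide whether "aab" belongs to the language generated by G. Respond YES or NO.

CNF form of G:
  S -> S S | T0 B | T1 A | T1 T2
  A -> S S | T0 B | T0 T1 | T1 A | T1 T2
  B -> T0 T2
  T0 -> a
  T1 -> c
  T2 -> b

CYK fill:
  T[0,0] 'a' = {T0}  orig:{}
  T[1,1] 'a' = {T0}  orig:{}
  T[2,2] 'b' = {T2}  orig:{}
  T[0,1] 'aa' = ∅
  T[1,2] 'ab' = {B}
  T[0,2] 'aab' = {A,S}

S ∈ T[0,2] ⇒ YES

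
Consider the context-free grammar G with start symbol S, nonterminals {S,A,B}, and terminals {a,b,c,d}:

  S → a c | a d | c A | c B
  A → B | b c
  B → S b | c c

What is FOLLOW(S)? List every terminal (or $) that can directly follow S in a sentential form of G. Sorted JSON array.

Compute FIRST by fixpoint:
[1]
  A via A→b c: +{b}
  B via B→c c: +{c}
  S via S→a c: +{a}
  S via S→c A: +{c}
  FIRST[S]={a,c}  FIRST[A]={b}  FIRST[B]={c}
[2]
  A via A→B: +{c}
  B via B→S b: +{a}
  FIRST[S]={a,c}  FIRST[A]={b,c}  FIRST[B]={a,c}
[3]
  A via A→B: +{a}
  FIRST[S]={a,c}  FIRST[A]={a,b,c}  FIRST[B]={a,c}
[4] — fixpoint
  FIRST[S]={a,c}  FIRST[A]={a,b,c}  FIRST[B]={a,c}

FOLLOW sets:
initialize: $ ∈ FOLLOW(S)
round 1:
  B→S b: FOLLOW(S) ⊇ FIRST(b) = {b}; new: +{b}
  S→c A: FOLLOW(A) ⊇ FOLLOW(S) ⊇ {$,b}; new: +{$,b}
  S→c B: FOLLOW(B) ⊇ FOLLOW(S) ⊇ {$,b}; new: +{$,b}
  FOLLOW[S]={$,b}  FOLLOW[A]={$,b}  FOLLOW[B]={$,b}
round 2: (stable)
  FOLLOW[S]={$,b}  FOLLOW[A]={$,b}  FOLLOW[B]={$,b}

FOLLOW(S) = ["$", "b"]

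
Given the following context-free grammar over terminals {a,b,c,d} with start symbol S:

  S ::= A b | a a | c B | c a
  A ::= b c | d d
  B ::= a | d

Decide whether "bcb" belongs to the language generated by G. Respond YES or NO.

CNF form of G:
  S -> A T0 | T1 B | T1 T3 | T3 T3
  A -> T0 T1 | T2 T2
  B -> a | d
  T0 -> b
  T1 -> c
  T2 -> d
  T3 -> a

CYK table (by increasing span):
  cell(0,0) b: {T0}  orig:{}
  cell(1,1) c: {T1}  orig:{}
  cell(2,2) b: {T0}  orig:{}
  cell(0,1) bc: {A}
  cell(1,2) cb: ∅
  cell(0,2) bcb: {S}

S ∈ T[0,2] ⇒ YES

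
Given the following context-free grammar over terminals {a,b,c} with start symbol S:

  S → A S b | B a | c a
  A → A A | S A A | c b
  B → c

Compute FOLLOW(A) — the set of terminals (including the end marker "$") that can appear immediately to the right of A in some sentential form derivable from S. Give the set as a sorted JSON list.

Compute FIRST by fixpoint:
[1]
  A via A→c b: +{c}
  B via B→c: +{c}
  S via S→A S b: +{c}
  S: {c}  A: {c}  B: {c}
[2] done
  S: {c}  A: {c}  B: {c}

Compute FOLLOW by fixpoint:
initialize: $ ∈ FOLLOW(S)
[1]
  A→A A: FOLLOW(A) ⊇ FIRST(A) = {c}; new: +{c}
  A→S A A: FOLLOW(S) ⊇ FIRST(A) = {c}; new: +{c}
  S→A S b: FOLLOW(S) ⊇ FIRST(b) = {b}; new: +{b}
  S→B a: FOLLOW(B) ⊇ FIRST(a) = {a}; new: +{a}
  FOLLOW[S]={$,b,c}  FOLLOW[A]={c}  FOLLOW[B]={a}
[2] — fixpoint
  FOLLOW[S]={$,b,c}  FOLLOW[A]={c}  FOLLOW[B]={a}

FOLLOW(A) = ["c"]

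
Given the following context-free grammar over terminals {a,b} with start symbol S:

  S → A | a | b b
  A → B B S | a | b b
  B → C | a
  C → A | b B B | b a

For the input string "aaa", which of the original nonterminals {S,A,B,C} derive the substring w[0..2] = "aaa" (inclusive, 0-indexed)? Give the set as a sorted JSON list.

CNF form of G:
  S -> B X7 | T0 T0 | a
  A -> B X2 | T0 T0 | a
  B -> B X3 | T0 T0 | T0 T1 | T0 X4 | a
  C -> B X5 | T0 T0 | T0 T1 | T0 X6 | a
  T0 -> b
  T1 -> a
  X2 -> B S
  X3 -> B S
  X4 -> B B
  X5 -> B S
  X6 -> B B
  X7 -> B S

CYK table (by increasing span) — only the sub-triangle for w[0..2]:
  cell(0,0) a: {A,B,C,S,T1}  orig:{A,B,C,S}
  cell(1,1) a: {A,B,C,S,T1}  orig:{A,B,C,S}
  cell(2,2) a: {A,B,C,S,T1}  orig:{A,B,C,S}
  cell(0,1) aa: {X2,X3,X4,X5,X6,X7}  orig:{}
  cell(1,2) aa: {X2,X3,X4,X5,X6,X7}  orig:{}
  cell(0,2) aaa: {A,B,C,S}

Original NTs in T[0,2] deriving "aaa": ["A", "B", "C", "S"]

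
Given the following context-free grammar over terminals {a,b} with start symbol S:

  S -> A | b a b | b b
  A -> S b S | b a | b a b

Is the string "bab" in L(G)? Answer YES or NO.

Convert to CNF:
  S -> S X4 | T0 T0 | T0 T1 | T0 X5
  A -> S X2 | T0 T1 | T0 X3
  T0 -> b
  T1 -> a
  X2 -> T0 S
  X3 -> T1 T0
  X4 -> T0 S
  X5 -> T1 T0

CYK fill:
  cell(0,0) b: {T0}  orig:{}
  cell(1,1) a: {T1}  orig:{}
  cell(2,2) b: {T0}  orig:{}
  cell(0,1) ba: {A,S}
  cell(1,2) ab: {X3,X5}  orig:{}
  cell(0,2) bab: {A,S}

S ∈ T[0,2] ⇒ YES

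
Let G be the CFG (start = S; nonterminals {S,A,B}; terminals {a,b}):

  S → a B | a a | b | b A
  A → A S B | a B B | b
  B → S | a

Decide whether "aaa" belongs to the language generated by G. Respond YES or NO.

CNF form of G:
  S -> T0 B | T0 T0 | T1 A | b
  A -> A X2 | T0 X3 | b
  B -> T0 B | T0 T0 | T1 A | a | b
  T0 -> a
  T1 -> b
  X2 -> S B
  X3 -> B B

CYK fill:
  T[0,0] 'a' = {B,T0}  orig:{B}
  T[1,1] 'a' = {B,T0}  orig:{B}
  T[2,2] 'a' = {B,T0}  orig:{B}
  T[0,1] 'aa' = {B,S,X3}  orig:{B,S}
  T[1,2] 'aa' = {B,S,X3}  orig:{B,S}
  T[0,2] 'aaa' = {A,B,S,X2,X3}  orig:{A,B,S}

S ∈ T[0,2] ⇒ YES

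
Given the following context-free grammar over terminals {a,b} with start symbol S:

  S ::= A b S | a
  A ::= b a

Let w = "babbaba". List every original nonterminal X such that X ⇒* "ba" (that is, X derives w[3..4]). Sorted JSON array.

Convert to CNF:
  S -> A X2 | a
  A -> T0 T1
  T0 -> b
  T1 -> a
  X2 -> T0 S

CYK table (by increasing span), restricted to cells inside w[3..4]:
  cell(3,3) b: {T0}  orig:{}
  cell(4,4) a: {S,T1}  orig:{S}
  cell(3,4) ba: {A,X2}  orig:{A}

Original NTs in T[3,4] deriving "ba": ["A"]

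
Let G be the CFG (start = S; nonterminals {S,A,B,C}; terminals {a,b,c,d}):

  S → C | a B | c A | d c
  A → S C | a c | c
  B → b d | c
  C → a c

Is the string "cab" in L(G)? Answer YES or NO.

CNF form of G:
  S -> T0 B | T0 T1 | T1 A | T3 T1
  A -> S C | T0 T1 | c
  B -> T2 T3 | c
  C -> T0 T1
  T0 -> a
  T1 -> c
  T2 -> b
  T3 -> d

Fill CYK table bottom-up:
  cell(0,0) c: {A,B,T1}  orig:{A,B}
  cell(1,1) a: {T0}  orig:{}
  cell(2,2) b: {T2}  orig:{}
  cell(0,1) ca: ∅
  cell(1,2) ab: ∅
  cell(0,2) cab: ∅

S ∉ T[0,2] ⇒ NO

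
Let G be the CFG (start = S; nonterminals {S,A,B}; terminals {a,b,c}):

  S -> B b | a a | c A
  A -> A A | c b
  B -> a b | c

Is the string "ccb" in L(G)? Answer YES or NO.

Convert to CNF:
  S -> B T1 | T0 A | T2 T2
  A -> A A | T0 T1
  B -> T2 T1 | c
  T0 -> c
  T1 -> b
  T2 -> a

CYK fill:
  T[0,0] 'c' = {B,T0}  orig:{B}
  T[1,1] 'c' = {B,T0}  orig:{B}
  T[2,2] 'b' = {T1}  orig:{}
  T[0,1] 'cc' = ∅
  T[1,2] 'cb' = {A,S}
  T[0,2] 'ccb' = {S}

S ∈ T[0,2] ⇒ YES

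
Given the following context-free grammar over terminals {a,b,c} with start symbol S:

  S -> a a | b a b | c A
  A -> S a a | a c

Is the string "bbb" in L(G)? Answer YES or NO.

CNF form of G:
  S -> T0 T0 | T1 A | T2 X4
  A -> S X3 | T0 T1
  T0 -> a
  T1 -> c
  T2 -> b
  X3 -> T0 T0
  X4 -> T0 T2

CYK fill:
  cell(0,0) b: {T2}  orig:{}
  cell(1,1) b: {T2}  orig:{}
  cell(2,2) b: {T2}  orig:{}
  cell(0,1) bb: ∅
  cell(1,2) bb: ∅
  cell(0,2) bbb: ∅

S ∉ T[0,2] ⇒ NO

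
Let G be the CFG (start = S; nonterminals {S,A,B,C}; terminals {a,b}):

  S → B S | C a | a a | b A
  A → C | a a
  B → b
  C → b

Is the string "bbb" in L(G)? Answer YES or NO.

CNF form of G:
  S -> B S | C T0 | T0 T0 | T1 A
  A -> T0 T0 | b
  B -> b
  C -> b
  T0 -> a
  T1 -> b

CYK fill:
  [0..0]={A,B,C,T1}  "b"  orig:{A,B,C}
  [1..1]={A,B,C,T1}  "b"  orig:{A,B,C}
  [2..2]={A,B,C,T1}  "b"  orig:{A,B,C}
  [0..1]={S}  "bb"
  [1..2]={S}  "bb"
  [0..2]={S}  "bbb"

S ∈ T[0,2] ⇒ YES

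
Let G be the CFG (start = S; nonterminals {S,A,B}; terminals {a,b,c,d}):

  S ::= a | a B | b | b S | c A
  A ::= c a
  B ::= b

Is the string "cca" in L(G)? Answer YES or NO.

Convert to CNF:
  S -> T0 A | T1 B | T2 S | a | b
  A -> T0 T1
  B -> b
  T0 -> c
  T1 -> a
  T2 -> b

Fill CYK table bottom-up:
  T[0,0] 'c' = {T0}  orig:{}
  T[1,1] 'c' = {T0}  orig:{}
  T[2,2] 'a' = {S,T1}  orig:{S}
  T[0,1] 'cc' = ∅
  T[1,2] 'ca' = {A}
  T[0,2] 'cca' = {S}

S ∈ T[0,2] ⇒ YES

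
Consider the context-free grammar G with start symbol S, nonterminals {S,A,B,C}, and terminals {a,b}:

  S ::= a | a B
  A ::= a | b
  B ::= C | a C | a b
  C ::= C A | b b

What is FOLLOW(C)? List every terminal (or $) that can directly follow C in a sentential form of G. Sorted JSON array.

FIRST sets, iterate to fixpoint:
[1]
  A via A→a: +{a}
  A via A→b: +{b}
  B via B→a C: +{a}
  C via C→b b: +{b}
  S via S→a: +{a}
  FIRST(S)={a}  FIRST(A)={a,b}  FIRST(B)={a}  FIRST(C)={b}
[2]
  B via B→C: +{b}
  FIRST(S)={a}  FIRST(A)={a,b}  FIRST(B)={a,b}  FIRST(C)={b}
[3] — fixpoint
  FIRST(S)={a}  FIRST(A)={a,b}  FIRST(B)={a,b}  FIRST(C)={b}

FOLLOW sets:
initialize: $ ∈ FOLLOW(S)
round 1:
  C→C A: FOLLOW(C) ⊇ FIRST(A) = {a,b}; new: +{a,b}
  C→C A: FOLLOW(A) ⊇ FOLLOW(C) ⊇ {a,b}; new: +{a,b}
  S→a B: FOLLOW(B) ⊇ FOLLOW(S) ⊇ {$}; new: +{$}
  FOLLOW[S]={$}  FOLLOW[A]={a,b}  FOLLOW[B]={$}  FOLLOW[C]={a,b}
round 2:
  B→C: FOLLOW(C) ⊇ FOLLOW(B) ⊇ {$}; new: +{$}
  C→C A: FOLLOW(A) ⊇ FOLLOW(C) ⊇ {$,a,b}; new: +{$}
  FOLLOW[S]={$}  FOLLOW[A]={$,a,b}  FOLLOW[B]={$}  FOLLOW[C]={$,a,b}
round 3: done
  FOLLOW[S]={$}  FOLLOW[A]={$,a,b}  FOLLOW[B]={$}  FOLLOW[C]={$,a,b}

FOLLOW(C) = ["$", "a", "b"]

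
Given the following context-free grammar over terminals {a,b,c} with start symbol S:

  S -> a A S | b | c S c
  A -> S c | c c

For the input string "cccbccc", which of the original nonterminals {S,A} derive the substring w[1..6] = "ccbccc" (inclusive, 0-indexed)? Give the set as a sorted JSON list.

Convert to CNF:
  S -> T0 X3 | T1 X2 | b
  A -> S T0 | T0 T0
  T0 -> c
  T1 -> a
  X2 -> A S
  X3 -> S T0

CYK fill (cells [i..j] with 1 ≤ i ≤ j ≤ 6 only):
  T[1,1] 'c' = {T0}  orig:{}
  T[2,2] 'c' = {T0}  orig:{}
  T[3,3] 'b' = {S}
  T[4,4] 'c' = {T0}  orig:{}
  T[5,5] 'c' = {T0}  orig:{}
  T[6,6] 'c' = {T0}  orig:{}
  T[1,2] 'cc' = {A}
  T[2,3] 'cb' = ∅
  T[3,4] 'bc' = {A,X3}  orig:{A}
  T[4,5] 'cc' = {A}
  T[5,6] 'cc' = {A}
  T[1,3] 'ccb' = {X2}  orig:{}
  T[2,4] 'cbc' = {S}
  T[3,5] 'bcc' = ∅
  T[4,6] 'ccc' = ∅
  T[1,4] 'ccbc' = ∅
  T[2,5] 'cbcc' = {A,X3}  orig:{A}
  T[3,6] 'bccc' = ∅
  T[1,5] 'ccbcc' = {S}
  T[2,6] 'cbccc' = ∅
  T[1,6] 'ccbccc' = {A,X3}  orig:{A}

Original NTs in T[1,6] deriving "ccbccc": ["A"]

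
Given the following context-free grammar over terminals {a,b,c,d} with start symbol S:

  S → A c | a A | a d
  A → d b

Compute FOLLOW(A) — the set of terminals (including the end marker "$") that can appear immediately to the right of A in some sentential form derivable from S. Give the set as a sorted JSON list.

Compute FIRST by fixpoint:
round 1:
  A via A→d b: +{d}
  S via S→A c: +{d}
  S via S→a A: +{a}
  FIRST[S]={a,d}  FIRST[A]={d}
round 2: done
  FIRST[S]={a,d}  FIRST[A]={d}

FOLLOW sets:
FOLLOW(S) := {$}
iter 1:
  S→A c: FOLLOW(A) ⊇ FIRST(c) = {c}; new: +{c}
  S→a A: FOLLOW(A) ⊇ FOLLOW(S) ⊇ {$}; new: +{$}
  FOLLOW(S)={$}  FOLLOW(A)={$,c}
iter 2: — fixpoint
  FOLLOW(S)={$}  FOLLOW(A)={$,c}

FOLLOW(A) = ["$", "c"]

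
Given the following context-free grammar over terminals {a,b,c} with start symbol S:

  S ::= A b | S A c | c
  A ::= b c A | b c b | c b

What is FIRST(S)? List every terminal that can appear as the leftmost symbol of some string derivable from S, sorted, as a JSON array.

FIRST sets, iterate to fixpoint:
[1]
  A via A→b c A: +{b}
  A via A→c b: +{c}
  S via S→A b: +{b,c}
  FIRST[S]={b,c}  FIRST[A]={b,c}
[2] — fixpoint
  FIRST[S]={b,c}  FIRST[A]={b,c}

FIRST(S) = ["b", "c"]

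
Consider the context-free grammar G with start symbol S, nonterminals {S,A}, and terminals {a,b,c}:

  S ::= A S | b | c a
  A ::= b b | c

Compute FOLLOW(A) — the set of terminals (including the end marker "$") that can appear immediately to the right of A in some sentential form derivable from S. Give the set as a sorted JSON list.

FIRST iteration:
round 1:
  A via A→b b: +{b}
  A via A→c: +{c}
  S via S→A S: +{b,c}
  S: {b,c}  A: {b,c}
round 2: (no change)
  S: {b,c}  A: {b,c}

FOLLOW iteration:
seed FOLLOW(S) with $
round 1:
  S→A S: FOLLOW(A) ⊇ FIRST(S) = {b,c}; new: +{b,c}
  FOLLOW[S]={$}  FOLLOW[A]={b,c}
round 2: (no change)
  FOLLOW[S]={$}  FOLLOW[A]={b,c}

FOLLOW(A) = ["b", "c"]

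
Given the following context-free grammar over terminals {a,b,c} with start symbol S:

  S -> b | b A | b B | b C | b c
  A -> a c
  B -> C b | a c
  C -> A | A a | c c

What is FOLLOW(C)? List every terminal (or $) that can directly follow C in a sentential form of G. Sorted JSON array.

FIRST sets, iterate to fixpoint:
pass 1:
  A via A→a c: +{a}
  B via B→a c: +{a}
  C via C→A: +{a}
  C via C→c c: +{c}
  S via S→b: +{b}
  S: {b}  A: {a}  B: {a}  C: {a,c}
pass 2:
  B via B→C b: +{c}
  S: {b}  A: {a}  B: {a,c}  C: {a,c}
pass 3: (stable)
  S: {b}  A: {a}  B: {a,c}  C: {a,c}

Compute FOLLOW by fixpoint:
FOLLOW(S) := {$}
iter 1:
  B→C b: FOLLOW(C) ⊇ FIRST(b) = {b}; new: +{b}
  C→A: FOLLOW(A) ⊇ FOLLOW(C) ⊇ {b}; new: +{b}
  C→A a: FOLLOW(A) ⊇ FIRST(a) = {a}; new: +{a}
  S→b A: FOLLOW(A) ⊇ FOLLOW(S) ⊇ {$}; new: +{$}
  S→b B: FOLLOW(B) ⊇ FOLLOW(S) ⊇ {$}; new: +{$}
  S→b C: FOLLOW(C) ⊇ FOLLOW(S) ⊇ {$}; new: +{$}
  S: {$}  A: {$,a,b}  B: {$}  C: {$,b}
iter 2: (stable)
  S: {$}  A: {$,a,b}  B: {$}  C: {$,b}

FOLLOW(C) = ["$", "b"]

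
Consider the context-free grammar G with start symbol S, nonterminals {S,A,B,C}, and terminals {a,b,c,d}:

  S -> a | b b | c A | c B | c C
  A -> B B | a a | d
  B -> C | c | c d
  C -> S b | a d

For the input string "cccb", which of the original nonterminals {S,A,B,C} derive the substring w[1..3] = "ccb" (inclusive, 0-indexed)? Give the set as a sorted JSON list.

CNF form of G:
  S -> T1 T1 | T3 A | T3 B | T3 C | a
  A -> B B | T0 T0 | d
  B -> S T1 | T0 T2 | T3 T2 | c
  C -> S T1 | T0 T2
  T0 -> a
  T1 -> b
  T2 -> d
  T3 -> c

Fill CYK table bottom-up — only the sub-triangle for w[1..3]:
  cell(1,1) c: {B,T3}  orig:{B}
  cell(2,2) c: {B,T3}  orig:{B}
  cell(3,3) b: {T1}  orig:{}
  cell(1,2) cc: {A,S}
  cell(2,3) cb: ∅
  cell(1,3) ccb: {B,C}

Original NTs in T[1,3] deriving "ccb": ["B", "C"]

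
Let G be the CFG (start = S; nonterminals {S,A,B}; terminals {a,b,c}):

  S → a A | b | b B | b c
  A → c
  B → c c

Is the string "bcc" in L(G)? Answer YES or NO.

CNF form of G:
  S -> T1 A | T2 B | T2 T0 | b
  A -> c
  B -> T0 T0
  T0 -> c
  T1 -> a
  T2 -> b

CYK table (by increasing span):
  cell(0,0) b: {S,T2}  orig:{S}
  cell(1,1) c: {A,T0}  orig:{A}
  cell(2,2) c: {A,T0}  orig:{A}
  cell(0,1) bc: {S}
  cell(1,2) cc: {B}
  cell(0,2) bcc: {S}

S ∈ T[0,2] ⇒ YES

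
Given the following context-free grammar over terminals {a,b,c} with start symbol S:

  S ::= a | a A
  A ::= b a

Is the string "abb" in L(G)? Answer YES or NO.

Convert to CNF:
  S -> T1 A | a
  A -> T0 T1
  T0 -> b
  T1 -> a

Fill CYK table bottom-up:
  T[0,0] 'a' = {S,T1}  orig:{S}
  T[1,1] 'b' = {T0}  orig:{}
  T[2,2] 'b' = {T0}  orig:{}
  T[0,1] 'ab' = ∅
  T[1,2] 'bb' = ∅
  T[0,2] 'abb' = ∅

S ∉ T[0,2] ⇒ NO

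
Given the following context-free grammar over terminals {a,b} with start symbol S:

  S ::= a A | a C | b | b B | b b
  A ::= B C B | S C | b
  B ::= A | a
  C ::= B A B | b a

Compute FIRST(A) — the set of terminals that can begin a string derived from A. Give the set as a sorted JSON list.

FIRST sets, iterate to fixpoint:
[1]
  A via A→b: +{b}
  B via B→A: +{b}
  B via B→a: +{a}
  C via C→B A B: +{a,b}
  S via S→a A: +{a}
  S via S→b: +{b}
  FIRST(S)={a,b}  FIRST(A)={b}  FIRST(B)={a,b}  FIRST(C)={a,b}
[2]
  A via A→B C B: +{a}
  FIRST(S)={a,b}  FIRST(A)={a,b}  FIRST(B)={a,b}  FIRST(C)={a,b}
[3] — fixpoint
  FIRST(S)={a,b}  FIRST(A)={a,b}  FIRST(B)={a,b}  FIRST(C)={a,b}

FIRST(A) = ["a", "b"]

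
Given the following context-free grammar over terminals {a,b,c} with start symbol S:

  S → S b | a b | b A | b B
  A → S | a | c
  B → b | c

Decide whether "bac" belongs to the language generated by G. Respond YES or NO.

Convert to CNF:
  S -> S T0 | T0 A | T0 B | T1 T0
  A -> S T0 | T0 A | T0 B | T1 T0 | a | c
  B -> b | c
  T0 -> b
  T1 -> a

CYK fill:
  [0..0]={B,T0}  "b"  orig:{B}
  [1..1]={A,T1}  "a"  orig:{A}
  [2..2]={A,B}  "c"
  [0..1]={A,S}  "ba"
  [1..2]=∅  "ac"
  [0..2]=∅  "bac"

S ∉ T[0,2] ⇒ NO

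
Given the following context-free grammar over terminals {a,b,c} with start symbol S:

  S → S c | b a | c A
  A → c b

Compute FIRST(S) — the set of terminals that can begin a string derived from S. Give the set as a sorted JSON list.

Compute FIRST by fixpoint:
[1]
  A via A→c b: +{c}
  S via S→b a: +{b}
  S via S→c A: +{c}
  FIRST(S)={b,c}  FIRST(A)={c}
[2] (no change)
  FIRST(S)={b,c}  FIRST(A)={c}

FIRST(S) = ["b", "c"]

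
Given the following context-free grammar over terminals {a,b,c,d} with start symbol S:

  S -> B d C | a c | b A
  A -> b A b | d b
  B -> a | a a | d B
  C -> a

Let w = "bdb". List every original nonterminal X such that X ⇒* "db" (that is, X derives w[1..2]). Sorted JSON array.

Convert to CNF:
  S -> B X5 | T0 A | T2 T3
  A -> T0 X4 | T1 T0
  B -> T1 B | T2 T2 | a
  C -> a
  T0 -> b
  T1 -> d
  T2 -> a
  T3 -> c
  X4 -> A T0
  X5 -> T1 C

CYK table (by increasing span) (cells [i..j] with 1 ≤ i ≤ j ≤ 2 only):
  cell(1,1) d: {T1}  orig:{}
  cell(2,2) b: {T0}  orig:{}
  cell(1,2) db: {A}

Original NTs in T[1,2] deriving "db": ["A"]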